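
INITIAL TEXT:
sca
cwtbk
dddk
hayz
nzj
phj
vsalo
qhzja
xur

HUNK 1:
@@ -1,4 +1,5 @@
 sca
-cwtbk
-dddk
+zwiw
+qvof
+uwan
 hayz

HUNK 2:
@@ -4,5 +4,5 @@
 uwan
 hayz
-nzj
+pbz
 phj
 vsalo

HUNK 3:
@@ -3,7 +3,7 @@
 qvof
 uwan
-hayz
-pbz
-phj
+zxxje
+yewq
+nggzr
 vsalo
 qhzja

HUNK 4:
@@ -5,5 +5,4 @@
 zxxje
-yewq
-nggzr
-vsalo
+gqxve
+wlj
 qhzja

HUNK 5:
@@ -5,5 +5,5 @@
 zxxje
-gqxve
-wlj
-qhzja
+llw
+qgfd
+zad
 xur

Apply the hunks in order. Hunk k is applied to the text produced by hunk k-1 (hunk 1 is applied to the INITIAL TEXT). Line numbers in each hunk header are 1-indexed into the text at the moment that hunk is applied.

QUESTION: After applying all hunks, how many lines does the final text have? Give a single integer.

Hunk 1: at line 1 remove [cwtbk,dddk] add [zwiw,qvof,uwan] -> 10 lines: sca zwiw qvof uwan hayz nzj phj vsalo qhzja xur
Hunk 2: at line 4 remove [nzj] add [pbz] -> 10 lines: sca zwiw qvof uwan hayz pbz phj vsalo qhzja xur
Hunk 3: at line 3 remove [hayz,pbz,phj] add [zxxje,yewq,nggzr] -> 10 lines: sca zwiw qvof uwan zxxje yewq nggzr vsalo qhzja xur
Hunk 4: at line 5 remove [yewq,nggzr,vsalo] add [gqxve,wlj] -> 9 lines: sca zwiw qvof uwan zxxje gqxve wlj qhzja xur
Hunk 5: at line 5 remove [gqxve,wlj,qhzja] add [llw,qgfd,zad] -> 9 lines: sca zwiw qvof uwan zxxje llw qgfd zad xur
Final line count: 9

Answer: 9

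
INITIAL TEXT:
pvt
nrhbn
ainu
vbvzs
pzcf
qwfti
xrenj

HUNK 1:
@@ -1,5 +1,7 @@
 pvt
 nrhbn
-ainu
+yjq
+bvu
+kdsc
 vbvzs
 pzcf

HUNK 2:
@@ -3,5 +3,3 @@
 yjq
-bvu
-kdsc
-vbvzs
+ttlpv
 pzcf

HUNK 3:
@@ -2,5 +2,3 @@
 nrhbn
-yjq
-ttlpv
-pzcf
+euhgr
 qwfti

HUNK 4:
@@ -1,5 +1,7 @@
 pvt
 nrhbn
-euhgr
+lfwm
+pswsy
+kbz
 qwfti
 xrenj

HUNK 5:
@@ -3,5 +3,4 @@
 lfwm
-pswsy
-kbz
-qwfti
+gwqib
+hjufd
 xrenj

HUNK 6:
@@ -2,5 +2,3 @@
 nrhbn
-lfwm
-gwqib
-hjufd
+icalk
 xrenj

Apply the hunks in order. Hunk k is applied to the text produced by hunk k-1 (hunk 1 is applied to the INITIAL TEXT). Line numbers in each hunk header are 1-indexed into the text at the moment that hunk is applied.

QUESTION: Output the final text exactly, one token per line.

Hunk 1: at line 1 remove [ainu] add [yjq,bvu,kdsc] -> 9 lines: pvt nrhbn yjq bvu kdsc vbvzs pzcf qwfti xrenj
Hunk 2: at line 3 remove [bvu,kdsc,vbvzs] add [ttlpv] -> 7 lines: pvt nrhbn yjq ttlpv pzcf qwfti xrenj
Hunk 3: at line 2 remove [yjq,ttlpv,pzcf] add [euhgr] -> 5 lines: pvt nrhbn euhgr qwfti xrenj
Hunk 4: at line 1 remove [euhgr] add [lfwm,pswsy,kbz] -> 7 lines: pvt nrhbn lfwm pswsy kbz qwfti xrenj
Hunk 5: at line 3 remove [pswsy,kbz,qwfti] add [gwqib,hjufd] -> 6 lines: pvt nrhbn lfwm gwqib hjufd xrenj
Hunk 6: at line 2 remove [lfwm,gwqib,hjufd] add [icalk] -> 4 lines: pvt nrhbn icalk xrenj

Answer: pvt
nrhbn
icalk
xrenj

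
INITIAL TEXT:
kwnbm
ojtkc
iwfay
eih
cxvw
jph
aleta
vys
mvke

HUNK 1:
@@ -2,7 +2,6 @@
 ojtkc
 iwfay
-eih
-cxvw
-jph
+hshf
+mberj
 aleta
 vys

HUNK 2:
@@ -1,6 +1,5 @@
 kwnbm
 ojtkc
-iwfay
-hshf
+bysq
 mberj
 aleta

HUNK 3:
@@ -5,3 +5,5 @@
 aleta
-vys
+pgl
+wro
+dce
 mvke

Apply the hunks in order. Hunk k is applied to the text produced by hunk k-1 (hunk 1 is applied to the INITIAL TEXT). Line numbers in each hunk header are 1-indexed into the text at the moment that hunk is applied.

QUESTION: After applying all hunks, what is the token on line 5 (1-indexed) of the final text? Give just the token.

Hunk 1: at line 2 remove [eih,cxvw,jph] add [hshf,mberj] -> 8 lines: kwnbm ojtkc iwfay hshf mberj aleta vys mvke
Hunk 2: at line 1 remove [iwfay,hshf] add [bysq] -> 7 lines: kwnbm ojtkc bysq mberj aleta vys mvke
Hunk 3: at line 5 remove [vys] add [pgl,wro,dce] -> 9 lines: kwnbm ojtkc bysq mberj aleta pgl wro dce mvke
Final line 5: aleta

Answer: aleta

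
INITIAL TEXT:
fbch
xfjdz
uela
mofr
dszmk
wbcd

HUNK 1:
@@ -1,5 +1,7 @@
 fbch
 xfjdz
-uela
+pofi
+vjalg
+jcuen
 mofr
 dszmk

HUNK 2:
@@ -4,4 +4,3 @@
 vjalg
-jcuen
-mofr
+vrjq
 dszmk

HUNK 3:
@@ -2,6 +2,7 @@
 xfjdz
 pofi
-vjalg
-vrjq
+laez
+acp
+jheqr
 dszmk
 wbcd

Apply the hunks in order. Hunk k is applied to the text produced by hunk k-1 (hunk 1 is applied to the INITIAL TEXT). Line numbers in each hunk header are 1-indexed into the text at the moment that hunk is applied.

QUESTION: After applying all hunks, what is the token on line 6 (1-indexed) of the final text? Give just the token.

Hunk 1: at line 1 remove [uela] add [pofi,vjalg,jcuen] -> 8 lines: fbch xfjdz pofi vjalg jcuen mofr dszmk wbcd
Hunk 2: at line 4 remove [jcuen,mofr] add [vrjq] -> 7 lines: fbch xfjdz pofi vjalg vrjq dszmk wbcd
Hunk 3: at line 2 remove [vjalg,vrjq] add [laez,acp,jheqr] -> 8 lines: fbch xfjdz pofi laez acp jheqr dszmk wbcd
Final line 6: jheqr

Answer: jheqr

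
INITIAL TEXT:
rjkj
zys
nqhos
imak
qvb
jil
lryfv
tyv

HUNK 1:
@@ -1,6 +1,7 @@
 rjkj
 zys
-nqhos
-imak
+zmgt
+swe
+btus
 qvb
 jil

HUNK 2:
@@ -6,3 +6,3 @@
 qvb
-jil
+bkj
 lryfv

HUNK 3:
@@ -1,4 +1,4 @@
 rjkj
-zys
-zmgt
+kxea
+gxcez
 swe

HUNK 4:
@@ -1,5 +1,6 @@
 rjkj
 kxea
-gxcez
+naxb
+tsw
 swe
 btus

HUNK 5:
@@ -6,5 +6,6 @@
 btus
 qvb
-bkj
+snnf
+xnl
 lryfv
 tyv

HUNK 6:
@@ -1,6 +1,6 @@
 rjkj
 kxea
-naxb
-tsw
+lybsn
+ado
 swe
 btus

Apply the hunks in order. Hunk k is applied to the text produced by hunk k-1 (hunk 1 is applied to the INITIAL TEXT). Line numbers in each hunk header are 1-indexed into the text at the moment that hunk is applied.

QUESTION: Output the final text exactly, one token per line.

Hunk 1: at line 1 remove [nqhos,imak] add [zmgt,swe,btus] -> 9 lines: rjkj zys zmgt swe btus qvb jil lryfv tyv
Hunk 2: at line 6 remove [jil] add [bkj] -> 9 lines: rjkj zys zmgt swe btus qvb bkj lryfv tyv
Hunk 3: at line 1 remove [zys,zmgt] add [kxea,gxcez] -> 9 lines: rjkj kxea gxcez swe btus qvb bkj lryfv tyv
Hunk 4: at line 1 remove [gxcez] add [naxb,tsw] -> 10 lines: rjkj kxea naxb tsw swe btus qvb bkj lryfv tyv
Hunk 5: at line 6 remove [bkj] add [snnf,xnl] -> 11 lines: rjkj kxea naxb tsw swe btus qvb snnf xnl lryfv tyv
Hunk 6: at line 1 remove [naxb,tsw] add [lybsn,ado] -> 11 lines: rjkj kxea lybsn ado swe btus qvb snnf xnl lryfv tyv

Answer: rjkj
kxea
lybsn
ado
swe
btus
qvb
snnf
xnl
lryfv
tyv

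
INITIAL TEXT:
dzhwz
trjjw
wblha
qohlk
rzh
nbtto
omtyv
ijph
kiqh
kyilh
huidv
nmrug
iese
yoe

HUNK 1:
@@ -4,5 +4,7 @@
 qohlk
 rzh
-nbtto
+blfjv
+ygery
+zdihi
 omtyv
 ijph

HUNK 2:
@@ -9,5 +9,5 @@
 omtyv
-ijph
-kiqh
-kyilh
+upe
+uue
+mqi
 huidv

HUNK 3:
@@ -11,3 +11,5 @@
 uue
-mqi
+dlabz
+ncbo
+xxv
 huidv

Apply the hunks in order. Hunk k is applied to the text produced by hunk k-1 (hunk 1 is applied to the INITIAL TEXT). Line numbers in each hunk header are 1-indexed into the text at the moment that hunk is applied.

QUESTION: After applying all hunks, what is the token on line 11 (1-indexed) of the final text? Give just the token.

Hunk 1: at line 4 remove [nbtto] add [blfjv,ygery,zdihi] -> 16 lines: dzhwz trjjw wblha qohlk rzh blfjv ygery zdihi omtyv ijph kiqh kyilh huidv nmrug iese yoe
Hunk 2: at line 9 remove [ijph,kiqh,kyilh] add [upe,uue,mqi] -> 16 lines: dzhwz trjjw wblha qohlk rzh blfjv ygery zdihi omtyv upe uue mqi huidv nmrug iese yoe
Hunk 3: at line 11 remove [mqi] add [dlabz,ncbo,xxv] -> 18 lines: dzhwz trjjw wblha qohlk rzh blfjv ygery zdihi omtyv upe uue dlabz ncbo xxv huidv nmrug iese yoe
Final line 11: uue

Answer: uue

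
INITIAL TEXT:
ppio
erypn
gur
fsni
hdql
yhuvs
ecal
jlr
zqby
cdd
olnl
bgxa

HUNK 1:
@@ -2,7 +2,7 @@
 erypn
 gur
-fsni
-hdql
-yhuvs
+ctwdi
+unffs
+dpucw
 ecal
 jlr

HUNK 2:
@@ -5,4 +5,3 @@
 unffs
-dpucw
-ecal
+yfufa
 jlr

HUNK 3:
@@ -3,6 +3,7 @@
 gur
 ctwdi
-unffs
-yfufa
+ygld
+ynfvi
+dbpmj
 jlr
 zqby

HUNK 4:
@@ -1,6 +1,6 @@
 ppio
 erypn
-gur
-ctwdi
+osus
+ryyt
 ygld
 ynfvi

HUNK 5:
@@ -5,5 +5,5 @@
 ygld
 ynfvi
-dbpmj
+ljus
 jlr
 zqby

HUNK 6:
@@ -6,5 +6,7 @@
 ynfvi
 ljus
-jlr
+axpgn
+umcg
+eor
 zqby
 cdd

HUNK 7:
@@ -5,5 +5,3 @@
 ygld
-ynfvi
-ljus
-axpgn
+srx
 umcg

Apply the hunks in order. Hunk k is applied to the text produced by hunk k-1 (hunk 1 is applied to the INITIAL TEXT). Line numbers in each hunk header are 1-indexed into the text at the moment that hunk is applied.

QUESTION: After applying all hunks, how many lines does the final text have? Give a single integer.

Hunk 1: at line 2 remove [fsni,hdql,yhuvs] add [ctwdi,unffs,dpucw] -> 12 lines: ppio erypn gur ctwdi unffs dpucw ecal jlr zqby cdd olnl bgxa
Hunk 2: at line 5 remove [dpucw,ecal] add [yfufa] -> 11 lines: ppio erypn gur ctwdi unffs yfufa jlr zqby cdd olnl bgxa
Hunk 3: at line 3 remove [unffs,yfufa] add [ygld,ynfvi,dbpmj] -> 12 lines: ppio erypn gur ctwdi ygld ynfvi dbpmj jlr zqby cdd olnl bgxa
Hunk 4: at line 1 remove [gur,ctwdi] add [osus,ryyt] -> 12 lines: ppio erypn osus ryyt ygld ynfvi dbpmj jlr zqby cdd olnl bgxa
Hunk 5: at line 5 remove [dbpmj] add [ljus] -> 12 lines: ppio erypn osus ryyt ygld ynfvi ljus jlr zqby cdd olnl bgxa
Hunk 6: at line 6 remove [jlr] add [axpgn,umcg,eor] -> 14 lines: ppio erypn osus ryyt ygld ynfvi ljus axpgn umcg eor zqby cdd olnl bgxa
Hunk 7: at line 5 remove [ynfvi,ljus,axpgn] add [srx] -> 12 lines: ppio erypn osus ryyt ygld srx umcg eor zqby cdd olnl bgxa
Final line count: 12

Answer: 12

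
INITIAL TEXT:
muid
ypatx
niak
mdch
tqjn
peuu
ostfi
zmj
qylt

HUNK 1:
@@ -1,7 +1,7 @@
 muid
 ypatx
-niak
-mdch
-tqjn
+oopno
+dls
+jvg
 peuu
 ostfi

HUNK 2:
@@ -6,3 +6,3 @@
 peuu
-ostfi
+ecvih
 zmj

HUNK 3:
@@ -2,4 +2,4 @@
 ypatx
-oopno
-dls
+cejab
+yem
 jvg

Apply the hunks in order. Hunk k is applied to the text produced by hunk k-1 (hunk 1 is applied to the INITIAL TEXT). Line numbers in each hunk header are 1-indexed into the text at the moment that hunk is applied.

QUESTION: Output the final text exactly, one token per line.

Answer: muid
ypatx
cejab
yem
jvg
peuu
ecvih
zmj
qylt

Derivation:
Hunk 1: at line 1 remove [niak,mdch,tqjn] add [oopno,dls,jvg] -> 9 lines: muid ypatx oopno dls jvg peuu ostfi zmj qylt
Hunk 2: at line 6 remove [ostfi] add [ecvih] -> 9 lines: muid ypatx oopno dls jvg peuu ecvih zmj qylt
Hunk 3: at line 2 remove [oopno,dls] add [cejab,yem] -> 9 lines: muid ypatx cejab yem jvg peuu ecvih zmj qylt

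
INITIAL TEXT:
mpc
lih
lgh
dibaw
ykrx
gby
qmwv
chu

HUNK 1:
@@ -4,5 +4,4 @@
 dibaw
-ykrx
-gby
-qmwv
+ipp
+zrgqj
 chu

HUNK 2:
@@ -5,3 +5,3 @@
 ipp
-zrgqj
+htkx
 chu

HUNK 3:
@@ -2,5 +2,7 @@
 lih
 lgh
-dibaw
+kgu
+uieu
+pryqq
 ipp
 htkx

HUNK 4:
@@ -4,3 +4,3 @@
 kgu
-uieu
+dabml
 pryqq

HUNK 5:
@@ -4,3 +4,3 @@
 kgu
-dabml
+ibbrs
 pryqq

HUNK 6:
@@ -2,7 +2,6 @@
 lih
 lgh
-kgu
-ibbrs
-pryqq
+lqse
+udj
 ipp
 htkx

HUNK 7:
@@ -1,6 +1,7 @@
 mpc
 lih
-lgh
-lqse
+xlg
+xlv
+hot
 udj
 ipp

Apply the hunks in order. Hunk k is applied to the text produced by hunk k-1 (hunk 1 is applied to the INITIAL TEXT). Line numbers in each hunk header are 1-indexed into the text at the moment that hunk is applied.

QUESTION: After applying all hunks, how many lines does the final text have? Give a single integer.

Answer: 9

Derivation:
Hunk 1: at line 4 remove [ykrx,gby,qmwv] add [ipp,zrgqj] -> 7 lines: mpc lih lgh dibaw ipp zrgqj chu
Hunk 2: at line 5 remove [zrgqj] add [htkx] -> 7 lines: mpc lih lgh dibaw ipp htkx chu
Hunk 3: at line 2 remove [dibaw] add [kgu,uieu,pryqq] -> 9 lines: mpc lih lgh kgu uieu pryqq ipp htkx chu
Hunk 4: at line 4 remove [uieu] add [dabml] -> 9 lines: mpc lih lgh kgu dabml pryqq ipp htkx chu
Hunk 5: at line 4 remove [dabml] add [ibbrs] -> 9 lines: mpc lih lgh kgu ibbrs pryqq ipp htkx chu
Hunk 6: at line 2 remove [kgu,ibbrs,pryqq] add [lqse,udj] -> 8 lines: mpc lih lgh lqse udj ipp htkx chu
Hunk 7: at line 1 remove [lgh,lqse] add [xlg,xlv,hot] -> 9 lines: mpc lih xlg xlv hot udj ipp htkx chu
Final line count: 9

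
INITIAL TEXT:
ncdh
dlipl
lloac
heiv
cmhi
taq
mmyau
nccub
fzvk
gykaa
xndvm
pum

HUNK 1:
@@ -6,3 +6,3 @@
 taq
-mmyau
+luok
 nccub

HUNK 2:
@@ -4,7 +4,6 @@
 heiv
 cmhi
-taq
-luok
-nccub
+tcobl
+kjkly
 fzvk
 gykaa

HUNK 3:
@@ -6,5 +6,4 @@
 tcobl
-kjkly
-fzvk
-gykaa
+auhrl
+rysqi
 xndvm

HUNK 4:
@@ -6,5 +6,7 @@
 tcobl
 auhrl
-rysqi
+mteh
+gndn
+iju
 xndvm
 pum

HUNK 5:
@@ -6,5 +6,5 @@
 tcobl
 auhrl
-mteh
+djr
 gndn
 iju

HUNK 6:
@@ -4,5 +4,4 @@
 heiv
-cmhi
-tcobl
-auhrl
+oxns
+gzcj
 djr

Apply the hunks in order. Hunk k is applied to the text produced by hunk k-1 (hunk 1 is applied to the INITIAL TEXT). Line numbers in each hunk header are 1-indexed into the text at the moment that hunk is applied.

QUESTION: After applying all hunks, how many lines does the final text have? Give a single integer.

Answer: 11

Derivation:
Hunk 1: at line 6 remove [mmyau] add [luok] -> 12 lines: ncdh dlipl lloac heiv cmhi taq luok nccub fzvk gykaa xndvm pum
Hunk 2: at line 4 remove [taq,luok,nccub] add [tcobl,kjkly] -> 11 lines: ncdh dlipl lloac heiv cmhi tcobl kjkly fzvk gykaa xndvm pum
Hunk 3: at line 6 remove [kjkly,fzvk,gykaa] add [auhrl,rysqi] -> 10 lines: ncdh dlipl lloac heiv cmhi tcobl auhrl rysqi xndvm pum
Hunk 4: at line 6 remove [rysqi] add [mteh,gndn,iju] -> 12 lines: ncdh dlipl lloac heiv cmhi tcobl auhrl mteh gndn iju xndvm pum
Hunk 5: at line 6 remove [mteh] add [djr] -> 12 lines: ncdh dlipl lloac heiv cmhi tcobl auhrl djr gndn iju xndvm pum
Hunk 6: at line 4 remove [cmhi,tcobl,auhrl] add [oxns,gzcj] -> 11 lines: ncdh dlipl lloac heiv oxns gzcj djr gndn iju xndvm pum
Final line count: 11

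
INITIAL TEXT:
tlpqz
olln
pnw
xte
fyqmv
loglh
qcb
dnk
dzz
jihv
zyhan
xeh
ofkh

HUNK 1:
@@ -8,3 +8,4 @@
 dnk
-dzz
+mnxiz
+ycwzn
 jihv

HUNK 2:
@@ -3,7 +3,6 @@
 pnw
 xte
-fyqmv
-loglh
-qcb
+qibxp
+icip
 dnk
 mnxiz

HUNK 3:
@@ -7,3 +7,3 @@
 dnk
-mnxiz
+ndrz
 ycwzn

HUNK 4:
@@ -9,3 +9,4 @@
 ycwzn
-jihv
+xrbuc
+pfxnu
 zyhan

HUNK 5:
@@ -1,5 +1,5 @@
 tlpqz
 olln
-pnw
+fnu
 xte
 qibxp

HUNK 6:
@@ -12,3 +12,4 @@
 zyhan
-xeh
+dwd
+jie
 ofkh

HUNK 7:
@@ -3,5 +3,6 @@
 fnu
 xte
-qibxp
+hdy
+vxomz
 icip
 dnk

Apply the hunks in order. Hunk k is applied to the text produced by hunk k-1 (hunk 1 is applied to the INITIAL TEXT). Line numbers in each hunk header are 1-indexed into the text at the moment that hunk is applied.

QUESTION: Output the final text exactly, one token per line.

Answer: tlpqz
olln
fnu
xte
hdy
vxomz
icip
dnk
ndrz
ycwzn
xrbuc
pfxnu
zyhan
dwd
jie
ofkh

Derivation:
Hunk 1: at line 8 remove [dzz] add [mnxiz,ycwzn] -> 14 lines: tlpqz olln pnw xte fyqmv loglh qcb dnk mnxiz ycwzn jihv zyhan xeh ofkh
Hunk 2: at line 3 remove [fyqmv,loglh,qcb] add [qibxp,icip] -> 13 lines: tlpqz olln pnw xte qibxp icip dnk mnxiz ycwzn jihv zyhan xeh ofkh
Hunk 3: at line 7 remove [mnxiz] add [ndrz] -> 13 lines: tlpqz olln pnw xte qibxp icip dnk ndrz ycwzn jihv zyhan xeh ofkh
Hunk 4: at line 9 remove [jihv] add [xrbuc,pfxnu] -> 14 lines: tlpqz olln pnw xte qibxp icip dnk ndrz ycwzn xrbuc pfxnu zyhan xeh ofkh
Hunk 5: at line 1 remove [pnw] add [fnu] -> 14 lines: tlpqz olln fnu xte qibxp icip dnk ndrz ycwzn xrbuc pfxnu zyhan xeh ofkh
Hunk 6: at line 12 remove [xeh] add [dwd,jie] -> 15 lines: tlpqz olln fnu xte qibxp icip dnk ndrz ycwzn xrbuc pfxnu zyhan dwd jie ofkh
Hunk 7: at line 3 remove [qibxp] add [hdy,vxomz] -> 16 lines: tlpqz olln fnu xte hdy vxomz icip dnk ndrz ycwzn xrbuc pfxnu zyhan dwd jie ofkh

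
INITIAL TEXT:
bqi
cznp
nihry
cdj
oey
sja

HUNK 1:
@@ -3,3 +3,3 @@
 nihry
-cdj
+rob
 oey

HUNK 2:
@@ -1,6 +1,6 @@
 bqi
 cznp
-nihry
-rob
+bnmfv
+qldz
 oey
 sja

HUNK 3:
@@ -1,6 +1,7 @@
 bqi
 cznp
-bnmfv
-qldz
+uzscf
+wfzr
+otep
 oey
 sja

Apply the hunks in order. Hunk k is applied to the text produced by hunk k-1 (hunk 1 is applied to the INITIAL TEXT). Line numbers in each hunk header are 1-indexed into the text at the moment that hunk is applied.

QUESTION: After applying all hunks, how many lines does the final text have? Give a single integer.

Hunk 1: at line 3 remove [cdj] add [rob] -> 6 lines: bqi cznp nihry rob oey sja
Hunk 2: at line 1 remove [nihry,rob] add [bnmfv,qldz] -> 6 lines: bqi cznp bnmfv qldz oey sja
Hunk 3: at line 1 remove [bnmfv,qldz] add [uzscf,wfzr,otep] -> 7 lines: bqi cznp uzscf wfzr otep oey sja
Final line count: 7

Answer: 7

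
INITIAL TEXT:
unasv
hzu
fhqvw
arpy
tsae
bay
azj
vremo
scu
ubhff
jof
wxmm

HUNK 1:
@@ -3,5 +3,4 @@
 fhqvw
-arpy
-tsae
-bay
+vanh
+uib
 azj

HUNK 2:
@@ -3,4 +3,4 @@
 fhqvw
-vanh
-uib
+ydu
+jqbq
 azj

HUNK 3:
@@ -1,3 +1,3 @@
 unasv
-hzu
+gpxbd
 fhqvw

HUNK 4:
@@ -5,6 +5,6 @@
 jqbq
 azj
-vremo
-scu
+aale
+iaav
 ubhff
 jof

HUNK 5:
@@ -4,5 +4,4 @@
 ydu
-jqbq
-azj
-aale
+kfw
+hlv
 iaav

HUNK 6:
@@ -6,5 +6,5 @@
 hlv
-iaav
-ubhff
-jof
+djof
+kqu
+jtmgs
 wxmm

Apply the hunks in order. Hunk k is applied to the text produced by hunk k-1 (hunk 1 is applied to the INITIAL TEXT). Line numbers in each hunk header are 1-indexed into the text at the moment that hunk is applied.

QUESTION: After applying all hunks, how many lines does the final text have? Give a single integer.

Answer: 10

Derivation:
Hunk 1: at line 3 remove [arpy,tsae,bay] add [vanh,uib] -> 11 lines: unasv hzu fhqvw vanh uib azj vremo scu ubhff jof wxmm
Hunk 2: at line 3 remove [vanh,uib] add [ydu,jqbq] -> 11 lines: unasv hzu fhqvw ydu jqbq azj vremo scu ubhff jof wxmm
Hunk 3: at line 1 remove [hzu] add [gpxbd] -> 11 lines: unasv gpxbd fhqvw ydu jqbq azj vremo scu ubhff jof wxmm
Hunk 4: at line 5 remove [vremo,scu] add [aale,iaav] -> 11 lines: unasv gpxbd fhqvw ydu jqbq azj aale iaav ubhff jof wxmm
Hunk 5: at line 4 remove [jqbq,azj,aale] add [kfw,hlv] -> 10 lines: unasv gpxbd fhqvw ydu kfw hlv iaav ubhff jof wxmm
Hunk 6: at line 6 remove [iaav,ubhff,jof] add [djof,kqu,jtmgs] -> 10 lines: unasv gpxbd fhqvw ydu kfw hlv djof kqu jtmgs wxmm
Final line count: 10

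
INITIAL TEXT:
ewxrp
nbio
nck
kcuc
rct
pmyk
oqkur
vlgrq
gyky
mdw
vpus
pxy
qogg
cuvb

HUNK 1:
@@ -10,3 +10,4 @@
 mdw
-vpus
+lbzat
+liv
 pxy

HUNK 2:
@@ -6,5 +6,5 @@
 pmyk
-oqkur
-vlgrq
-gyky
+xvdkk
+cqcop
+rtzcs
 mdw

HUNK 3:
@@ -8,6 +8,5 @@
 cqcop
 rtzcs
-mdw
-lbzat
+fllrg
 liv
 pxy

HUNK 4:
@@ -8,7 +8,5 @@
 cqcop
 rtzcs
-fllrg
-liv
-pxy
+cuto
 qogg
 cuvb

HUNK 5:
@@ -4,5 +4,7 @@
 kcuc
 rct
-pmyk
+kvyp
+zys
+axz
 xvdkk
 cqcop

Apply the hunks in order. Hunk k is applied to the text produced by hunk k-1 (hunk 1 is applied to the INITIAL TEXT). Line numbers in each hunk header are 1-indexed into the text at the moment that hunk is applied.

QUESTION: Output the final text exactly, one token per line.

Hunk 1: at line 10 remove [vpus] add [lbzat,liv] -> 15 lines: ewxrp nbio nck kcuc rct pmyk oqkur vlgrq gyky mdw lbzat liv pxy qogg cuvb
Hunk 2: at line 6 remove [oqkur,vlgrq,gyky] add [xvdkk,cqcop,rtzcs] -> 15 lines: ewxrp nbio nck kcuc rct pmyk xvdkk cqcop rtzcs mdw lbzat liv pxy qogg cuvb
Hunk 3: at line 8 remove [mdw,lbzat] add [fllrg] -> 14 lines: ewxrp nbio nck kcuc rct pmyk xvdkk cqcop rtzcs fllrg liv pxy qogg cuvb
Hunk 4: at line 8 remove [fllrg,liv,pxy] add [cuto] -> 12 lines: ewxrp nbio nck kcuc rct pmyk xvdkk cqcop rtzcs cuto qogg cuvb
Hunk 5: at line 4 remove [pmyk] add [kvyp,zys,axz] -> 14 lines: ewxrp nbio nck kcuc rct kvyp zys axz xvdkk cqcop rtzcs cuto qogg cuvb

Answer: ewxrp
nbio
nck
kcuc
rct
kvyp
zys
axz
xvdkk
cqcop
rtzcs
cuto
qogg
cuvb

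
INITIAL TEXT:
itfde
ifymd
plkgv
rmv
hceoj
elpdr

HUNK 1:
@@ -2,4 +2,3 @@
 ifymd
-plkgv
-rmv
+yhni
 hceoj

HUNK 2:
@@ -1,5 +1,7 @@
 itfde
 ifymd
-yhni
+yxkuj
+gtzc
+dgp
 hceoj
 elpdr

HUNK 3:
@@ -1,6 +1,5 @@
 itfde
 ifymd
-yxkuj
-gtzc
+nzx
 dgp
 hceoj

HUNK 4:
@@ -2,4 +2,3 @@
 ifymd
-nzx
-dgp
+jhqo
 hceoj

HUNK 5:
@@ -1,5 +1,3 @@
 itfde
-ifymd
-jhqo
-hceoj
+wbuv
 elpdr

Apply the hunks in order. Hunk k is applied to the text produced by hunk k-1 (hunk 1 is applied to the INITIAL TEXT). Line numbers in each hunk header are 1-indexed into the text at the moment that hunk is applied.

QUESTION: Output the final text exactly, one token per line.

Answer: itfde
wbuv
elpdr

Derivation:
Hunk 1: at line 2 remove [plkgv,rmv] add [yhni] -> 5 lines: itfde ifymd yhni hceoj elpdr
Hunk 2: at line 1 remove [yhni] add [yxkuj,gtzc,dgp] -> 7 lines: itfde ifymd yxkuj gtzc dgp hceoj elpdr
Hunk 3: at line 1 remove [yxkuj,gtzc] add [nzx] -> 6 lines: itfde ifymd nzx dgp hceoj elpdr
Hunk 4: at line 2 remove [nzx,dgp] add [jhqo] -> 5 lines: itfde ifymd jhqo hceoj elpdr
Hunk 5: at line 1 remove [ifymd,jhqo,hceoj] add [wbuv] -> 3 lines: itfde wbuv elpdr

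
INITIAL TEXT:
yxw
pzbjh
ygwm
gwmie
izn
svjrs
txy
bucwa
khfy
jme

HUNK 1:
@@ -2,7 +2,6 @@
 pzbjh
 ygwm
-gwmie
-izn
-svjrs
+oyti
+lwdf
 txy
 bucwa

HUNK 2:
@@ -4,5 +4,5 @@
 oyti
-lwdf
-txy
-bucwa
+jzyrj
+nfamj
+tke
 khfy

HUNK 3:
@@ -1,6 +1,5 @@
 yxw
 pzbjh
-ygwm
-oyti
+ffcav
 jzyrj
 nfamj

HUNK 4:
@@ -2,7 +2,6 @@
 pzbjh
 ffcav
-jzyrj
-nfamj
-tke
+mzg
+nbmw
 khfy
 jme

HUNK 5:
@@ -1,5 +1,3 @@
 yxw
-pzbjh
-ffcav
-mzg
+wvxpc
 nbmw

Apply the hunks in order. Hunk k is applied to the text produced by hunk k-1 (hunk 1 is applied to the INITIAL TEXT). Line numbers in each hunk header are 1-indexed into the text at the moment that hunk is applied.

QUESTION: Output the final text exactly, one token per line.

Answer: yxw
wvxpc
nbmw
khfy
jme

Derivation:
Hunk 1: at line 2 remove [gwmie,izn,svjrs] add [oyti,lwdf] -> 9 lines: yxw pzbjh ygwm oyti lwdf txy bucwa khfy jme
Hunk 2: at line 4 remove [lwdf,txy,bucwa] add [jzyrj,nfamj,tke] -> 9 lines: yxw pzbjh ygwm oyti jzyrj nfamj tke khfy jme
Hunk 3: at line 1 remove [ygwm,oyti] add [ffcav] -> 8 lines: yxw pzbjh ffcav jzyrj nfamj tke khfy jme
Hunk 4: at line 2 remove [jzyrj,nfamj,tke] add [mzg,nbmw] -> 7 lines: yxw pzbjh ffcav mzg nbmw khfy jme
Hunk 5: at line 1 remove [pzbjh,ffcav,mzg] add [wvxpc] -> 5 lines: yxw wvxpc nbmw khfy jme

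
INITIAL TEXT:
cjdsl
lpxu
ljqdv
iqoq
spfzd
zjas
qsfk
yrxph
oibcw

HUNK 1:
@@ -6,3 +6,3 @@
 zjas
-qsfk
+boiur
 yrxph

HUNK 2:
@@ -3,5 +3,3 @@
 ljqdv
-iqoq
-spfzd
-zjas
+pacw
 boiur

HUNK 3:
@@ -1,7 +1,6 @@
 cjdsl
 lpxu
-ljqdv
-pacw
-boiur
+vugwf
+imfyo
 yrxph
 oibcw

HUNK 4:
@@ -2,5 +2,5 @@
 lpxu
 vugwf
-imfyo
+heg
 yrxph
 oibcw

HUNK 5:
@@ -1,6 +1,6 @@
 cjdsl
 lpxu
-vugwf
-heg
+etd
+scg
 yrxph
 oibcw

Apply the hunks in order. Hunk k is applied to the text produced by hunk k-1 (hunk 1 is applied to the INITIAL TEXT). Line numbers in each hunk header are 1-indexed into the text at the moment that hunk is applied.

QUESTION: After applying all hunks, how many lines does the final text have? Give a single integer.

Answer: 6

Derivation:
Hunk 1: at line 6 remove [qsfk] add [boiur] -> 9 lines: cjdsl lpxu ljqdv iqoq spfzd zjas boiur yrxph oibcw
Hunk 2: at line 3 remove [iqoq,spfzd,zjas] add [pacw] -> 7 lines: cjdsl lpxu ljqdv pacw boiur yrxph oibcw
Hunk 3: at line 1 remove [ljqdv,pacw,boiur] add [vugwf,imfyo] -> 6 lines: cjdsl lpxu vugwf imfyo yrxph oibcw
Hunk 4: at line 2 remove [imfyo] add [heg] -> 6 lines: cjdsl lpxu vugwf heg yrxph oibcw
Hunk 5: at line 1 remove [vugwf,heg] add [etd,scg] -> 6 lines: cjdsl lpxu etd scg yrxph oibcw
Final line count: 6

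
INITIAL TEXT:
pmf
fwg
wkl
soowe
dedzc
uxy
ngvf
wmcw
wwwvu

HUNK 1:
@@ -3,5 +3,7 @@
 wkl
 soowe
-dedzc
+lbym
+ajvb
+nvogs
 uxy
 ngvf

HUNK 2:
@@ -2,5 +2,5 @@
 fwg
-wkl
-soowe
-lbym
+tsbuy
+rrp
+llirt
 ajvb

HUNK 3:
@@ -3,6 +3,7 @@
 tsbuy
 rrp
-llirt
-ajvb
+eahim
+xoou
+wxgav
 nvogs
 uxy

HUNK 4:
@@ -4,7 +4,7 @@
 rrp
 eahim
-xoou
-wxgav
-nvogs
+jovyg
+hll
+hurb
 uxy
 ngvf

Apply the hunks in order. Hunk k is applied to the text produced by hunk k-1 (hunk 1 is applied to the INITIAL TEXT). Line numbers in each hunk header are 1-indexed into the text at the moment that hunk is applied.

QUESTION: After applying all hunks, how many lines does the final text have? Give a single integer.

Hunk 1: at line 3 remove [dedzc] add [lbym,ajvb,nvogs] -> 11 lines: pmf fwg wkl soowe lbym ajvb nvogs uxy ngvf wmcw wwwvu
Hunk 2: at line 2 remove [wkl,soowe,lbym] add [tsbuy,rrp,llirt] -> 11 lines: pmf fwg tsbuy rrp llirt ajvb nvogs uxy ngvf wmcw wwwvu
Hunk 3: at line 3 remove [llirt,ajvb] add [eahim,xoou,wxgav] -> 12 lines: pmf fwg tsbuy rrp eahim xoou wxgav nvogs uxy ngvf wmcw wwwvu
Hunk 4: at line 4 remove [xoou,wxgav,nvogs] add [jovyg,hll,hurb] -> 12 lines: pmf fwg tsbuy rrp eahim jovyg hll hurb uxy ngvf wmcw wwwvu
Final line count: 12

Answer: 12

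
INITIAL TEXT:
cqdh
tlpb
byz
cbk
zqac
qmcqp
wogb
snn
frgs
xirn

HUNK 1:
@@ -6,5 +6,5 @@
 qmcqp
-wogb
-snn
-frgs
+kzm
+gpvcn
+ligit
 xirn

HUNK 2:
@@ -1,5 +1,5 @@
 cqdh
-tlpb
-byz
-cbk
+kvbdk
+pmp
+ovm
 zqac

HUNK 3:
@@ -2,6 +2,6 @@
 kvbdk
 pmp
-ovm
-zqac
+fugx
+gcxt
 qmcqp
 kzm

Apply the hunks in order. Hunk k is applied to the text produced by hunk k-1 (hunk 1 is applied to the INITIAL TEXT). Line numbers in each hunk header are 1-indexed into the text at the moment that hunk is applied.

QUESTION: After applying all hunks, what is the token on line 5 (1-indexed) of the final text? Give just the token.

Answer: gcxt

Derivation:
Hunk 1: at line 6 remove [wogb,snn,frgs] add [kzm,gpvcn,ligit] -> 10 lines: cqdh tlpb byz cbk zqac qmcqp kzm gpvcn ligit xirn
Hunk 2: at line 1 remove [tlpb,byz,cbk] add [kvbdk,pmp,ovm] -> 10 lines: cqdh kvbdk pmp ovm zqac qmcqp kzm gpvcn ligit xirn
Hunk 3: at line 2 remove [ovm,zqac] add [fugx,gcxt] -> 10 lines: cqdh kvbdk pmp fugx gcxt qmcqp kzm gpvcn ligit xirn
Final line 5: gcxt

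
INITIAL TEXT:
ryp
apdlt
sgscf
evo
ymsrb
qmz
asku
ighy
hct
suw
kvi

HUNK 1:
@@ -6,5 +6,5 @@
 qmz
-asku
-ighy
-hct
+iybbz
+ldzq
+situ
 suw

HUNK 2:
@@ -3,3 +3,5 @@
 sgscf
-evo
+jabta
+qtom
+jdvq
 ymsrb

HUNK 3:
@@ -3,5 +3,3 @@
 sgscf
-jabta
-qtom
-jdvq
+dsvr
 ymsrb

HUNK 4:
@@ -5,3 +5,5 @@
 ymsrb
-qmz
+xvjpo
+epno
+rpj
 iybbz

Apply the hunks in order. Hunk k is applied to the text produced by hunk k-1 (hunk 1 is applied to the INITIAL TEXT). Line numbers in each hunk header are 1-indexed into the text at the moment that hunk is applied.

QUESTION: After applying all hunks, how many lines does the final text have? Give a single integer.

Hunk 1: at line 6 remove [asku,ighy,hct] add [iybbz,ldzq,situ] -> 11 lines: ryp apdlt sgscf evo ymsrb qmz iybbz ldzq situ suw kvi
Hunk 2: at line 3 remove [evo] add [jabta,qtom,jdvq] -> 13 lines: ryp apdlt sgscf jabta qtom jdvq ymsrb qmz iybbz ldzq situ suw kvi
Hunk 3: at line 3 remove [jabta,qtom,jdvq] add [dsvr] -> 11 lines: ryp apdlt sgscf dsvr ymsrb qmz iybbz ldzq situ suw kvi
Hunk 4: at line 5 remove [qmz] add [xvjpo,epno,rpj] -> 13 lines: ryp apdlt sgscf dsvr ymsrb xvjpo epno rpj iybbz ldzq situ suw kvi
Final line count: 13

Answer: 13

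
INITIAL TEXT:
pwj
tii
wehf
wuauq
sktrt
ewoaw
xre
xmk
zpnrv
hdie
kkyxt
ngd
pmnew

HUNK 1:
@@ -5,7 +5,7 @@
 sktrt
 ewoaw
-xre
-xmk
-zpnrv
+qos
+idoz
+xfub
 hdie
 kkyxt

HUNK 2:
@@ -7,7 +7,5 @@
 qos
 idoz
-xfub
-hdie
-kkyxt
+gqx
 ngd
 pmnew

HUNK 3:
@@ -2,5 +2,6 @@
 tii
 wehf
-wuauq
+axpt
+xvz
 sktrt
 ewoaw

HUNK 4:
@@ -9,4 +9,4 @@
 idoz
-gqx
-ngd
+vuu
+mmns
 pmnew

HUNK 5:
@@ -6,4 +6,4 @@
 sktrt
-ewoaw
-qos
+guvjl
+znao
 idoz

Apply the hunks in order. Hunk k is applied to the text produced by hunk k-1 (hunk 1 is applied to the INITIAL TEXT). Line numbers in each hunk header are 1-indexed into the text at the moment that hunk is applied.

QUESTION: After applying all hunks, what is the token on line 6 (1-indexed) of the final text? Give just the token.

Hunk 1: at line 5 remove [xre,xmk,zpnrv] add [qos,idoz,xfub] -> 13 lines: pwj tii wehf wuauq sktrt ewoaw qos idoz xfub hdie kkyxt ngd pmnew
Hunk 2: at line 7 remove [xfub,hdie,kkyxt] add [gqx] -> 11 lines: pwj tii wehf wuauq sktrt ewoaw qos idoz gqx ngd pmnew
Hunk 3: at line 2 remove [wuauq] add [axpt,xvz] -> 12 lines: pwj tii wehf axpt xvz sktrt ewoaw qos idoz gqx ngd pmnew
Hunk 4: at line 9 remove [gqx,ngd] add [vuu,mmns] -> 12 lines: pwj tii wehf axpt xvz sktrt ewoaw qos idoz vuu mmns pmnew
Hunk 5: at line 6 remove [ewoaw,qos] add [guvjl,znao] -> 12 lines: pwj tii wehf axpt xvz sktrt guvjl znao idoz vuu mmns pmnew
Final line 6: sktrt

Answer: sktrt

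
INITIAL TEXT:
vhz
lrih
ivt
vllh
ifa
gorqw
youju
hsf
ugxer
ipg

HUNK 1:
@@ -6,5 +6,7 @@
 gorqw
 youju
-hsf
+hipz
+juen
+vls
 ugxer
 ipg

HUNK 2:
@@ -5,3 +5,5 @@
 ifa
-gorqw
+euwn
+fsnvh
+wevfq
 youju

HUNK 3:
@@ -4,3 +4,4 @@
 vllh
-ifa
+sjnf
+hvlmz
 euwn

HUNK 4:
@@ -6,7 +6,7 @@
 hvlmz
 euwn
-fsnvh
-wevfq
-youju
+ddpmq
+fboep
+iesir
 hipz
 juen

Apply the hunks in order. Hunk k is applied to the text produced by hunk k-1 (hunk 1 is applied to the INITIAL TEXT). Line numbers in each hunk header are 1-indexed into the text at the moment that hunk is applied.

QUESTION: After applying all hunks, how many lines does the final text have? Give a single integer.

Answer: 15

Derivation:
Hunk 1: at line 6 remove [hsf] add [hipz,juen,vls] -> 12 lines: vhz lrih ivt vllh ifa gorqw youju hipz juen vls ugxer ipg
Hunk 2: at line 5 remove [gorqw] add [euwn,fsnvh,wevfq] -> 14 lines: vhz lrih ivt vllh ifa euwn fsnvh wevfq youju hipz juen vls ugxer ipg
Hunk 3: at line 4 remove [ifa] add [sjnf,hvlmz] -> 15 lines: vhz lrih ivt vllh sjnf hvlmz euwn fsnvh wevfq youju hipz juen vls ugxer ipg
Hunk 4: at line 6 remove [fsnvh,wevfq,youju] add [ddpmq,fboep,iesir] -> 15 lines: vhz lrih ivt vllh sjnf hvlmz euwn ddpmq fboep iesir hipz juen vls ugxer ipg
Final line count: 15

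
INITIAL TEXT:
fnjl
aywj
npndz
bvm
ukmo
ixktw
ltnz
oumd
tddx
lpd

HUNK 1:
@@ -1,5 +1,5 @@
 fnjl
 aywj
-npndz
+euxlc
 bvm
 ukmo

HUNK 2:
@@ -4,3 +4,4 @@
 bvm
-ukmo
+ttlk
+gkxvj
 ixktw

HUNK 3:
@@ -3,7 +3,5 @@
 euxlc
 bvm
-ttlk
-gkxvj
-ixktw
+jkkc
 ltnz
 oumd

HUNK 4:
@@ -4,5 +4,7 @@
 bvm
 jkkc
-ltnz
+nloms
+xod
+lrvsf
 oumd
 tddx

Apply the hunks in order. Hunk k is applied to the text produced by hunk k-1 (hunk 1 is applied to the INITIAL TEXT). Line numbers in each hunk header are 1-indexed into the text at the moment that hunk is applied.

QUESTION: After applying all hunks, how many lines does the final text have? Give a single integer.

Hunk 1: at line 1 remove [npndz] add [euxlc] -> 10 lines: fnjl aywj euxlc bvm ukmo ixktw ltnz oumd tddx lpd
Hunk 2: at line 4 remove [ukmo] add [ttlk,gkxvj] -> 11 lines: fnjl aywj euxlc bvm ttlk gkxvj ixktw ltnz oumd tddx lpd
Hunk 3: at line 3 remove [ttlk,gkxvj,ixktw] add [jkkc] -> 9 lines: fnjl aywj euxlc bvm jkkc ltnz oumd tddx lpd
Hunk 4: at line 4 remove [ltnz] add [nloms,xod,lrvsf] -> 11 lines: fnjl aywj euxlc bvm jkkc nloms xod lrvsf oumd tddx lpd
Final line count: 11

Answer: 11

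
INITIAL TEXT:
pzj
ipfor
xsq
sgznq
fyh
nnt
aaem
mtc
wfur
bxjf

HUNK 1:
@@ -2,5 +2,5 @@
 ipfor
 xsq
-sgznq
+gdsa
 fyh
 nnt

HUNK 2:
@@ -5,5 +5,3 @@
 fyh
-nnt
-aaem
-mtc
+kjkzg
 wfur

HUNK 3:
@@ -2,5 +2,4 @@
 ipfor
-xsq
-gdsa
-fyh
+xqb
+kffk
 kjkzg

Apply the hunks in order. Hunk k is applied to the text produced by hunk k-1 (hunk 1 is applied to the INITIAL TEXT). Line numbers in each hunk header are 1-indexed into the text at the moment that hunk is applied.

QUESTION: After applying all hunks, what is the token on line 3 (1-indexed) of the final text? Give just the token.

Hunk 1: at line 2 remove [sgznq] add [gdsa] -> 10 lines: pzj ipfor xsq gdsa fyh nnt aaem mtc wfur bxjf
Hunk 2: at line 5 remove [nnt,aaem,mtc] add [kjkzg] -> 8 lines: pzj ipfor xsq gdsa fyh kjkzg wfur bxjf
Hunk 3: at line 2 remove [xsq,gdsa,fyh] add [xqb,kffk] -> 7 lines: pzj ipfor xqb kffk kjkzg wfur bxjf
Final line 3: xqb

Answer: xqb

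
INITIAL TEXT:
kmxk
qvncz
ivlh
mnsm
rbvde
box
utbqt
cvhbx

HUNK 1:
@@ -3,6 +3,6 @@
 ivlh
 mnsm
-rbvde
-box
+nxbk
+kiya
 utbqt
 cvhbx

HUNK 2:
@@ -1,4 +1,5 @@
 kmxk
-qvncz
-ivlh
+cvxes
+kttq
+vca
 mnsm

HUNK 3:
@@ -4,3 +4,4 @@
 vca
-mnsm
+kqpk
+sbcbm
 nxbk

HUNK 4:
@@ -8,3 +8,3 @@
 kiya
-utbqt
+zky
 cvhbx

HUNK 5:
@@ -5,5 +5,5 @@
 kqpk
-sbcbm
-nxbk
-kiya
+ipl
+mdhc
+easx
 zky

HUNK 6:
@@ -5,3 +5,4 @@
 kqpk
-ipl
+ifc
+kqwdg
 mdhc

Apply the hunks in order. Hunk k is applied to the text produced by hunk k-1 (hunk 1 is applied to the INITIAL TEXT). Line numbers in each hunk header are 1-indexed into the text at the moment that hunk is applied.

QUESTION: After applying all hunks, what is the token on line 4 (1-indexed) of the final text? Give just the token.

Hunk 1: at line 3 remove [rbvde,box] add [nxbk,kiya] -> 8 lines: kmxk qvncz ivlh mnsm nxbk kiya utbqt cvhbx
Hunk 2: at line 1 remove [qvncz,ivlh] add [cvxes,kttq,vca] -> 9 lines: kmxk cvxes kttq vca mnsm nxbk kiya utbqt cvhbx
Hunk 3: at line 4 remove [mnsm] add [kqpk,sbcbm] -> 10 lines: kmxk cvxes kttq vca kqpk sbcbm nxbk kiya utbqt cvhbx
Hunk 4: at line 8 remove [utbqt] add [zky] -> 10 lines: kmxk cvxes kttq vca kqpk sbcbm nxbk kiya zky cvhbx
Hunk 5: at line 5 remove [sbcbm,nxbk,kiya] add [ipl,mdhc,easx] -> 10 lines: kmxk cvxes kttq vca kqpk ipl mdhc easx zky cvhbx
Hunk 6: at line 5 remove [ipl] add [ifc,kqwdg] -> 11 lines: kmxk cvxes kttq vca kqpk ifc kqwdg mdhc easx zky cvhbx
Final line 4: vca

Answer: vca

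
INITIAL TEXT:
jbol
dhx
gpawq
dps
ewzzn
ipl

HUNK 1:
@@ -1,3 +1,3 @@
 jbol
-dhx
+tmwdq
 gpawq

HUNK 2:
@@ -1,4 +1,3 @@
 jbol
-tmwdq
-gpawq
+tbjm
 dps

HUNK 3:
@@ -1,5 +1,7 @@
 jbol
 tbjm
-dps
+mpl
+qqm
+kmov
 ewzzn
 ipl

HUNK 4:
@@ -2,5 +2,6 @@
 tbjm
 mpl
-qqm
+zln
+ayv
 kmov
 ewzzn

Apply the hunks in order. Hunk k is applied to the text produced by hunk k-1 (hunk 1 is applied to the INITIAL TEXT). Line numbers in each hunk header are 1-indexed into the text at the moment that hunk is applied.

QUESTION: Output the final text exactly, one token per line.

Hunk 1: at line 1 remove [dhx] add [tmwdq] -> 6 lines: jbol tmwdq gpawq dps ewzzn ipl
Hunk 2: at line 1 remove [tmwdq,gpawq] add [tbjm] -> 5 lines: jbol tbjm dps ewzzn ipl
Hunk 3: at line 1 remove [dps] add [mpl,qqm,kmov] -> 7 lines: jbol tbjm mpl qqm kmov ewzzn ipl
Hunk 4: at line 2 remove [qqm] add [zln,ayv] -> 8 lines: jbol tbjm mpl zln ayv kmov ewzzn ipl

Answer: jbol
tbjm
mpl
zln
ayv
kmov
ewzzn
ipl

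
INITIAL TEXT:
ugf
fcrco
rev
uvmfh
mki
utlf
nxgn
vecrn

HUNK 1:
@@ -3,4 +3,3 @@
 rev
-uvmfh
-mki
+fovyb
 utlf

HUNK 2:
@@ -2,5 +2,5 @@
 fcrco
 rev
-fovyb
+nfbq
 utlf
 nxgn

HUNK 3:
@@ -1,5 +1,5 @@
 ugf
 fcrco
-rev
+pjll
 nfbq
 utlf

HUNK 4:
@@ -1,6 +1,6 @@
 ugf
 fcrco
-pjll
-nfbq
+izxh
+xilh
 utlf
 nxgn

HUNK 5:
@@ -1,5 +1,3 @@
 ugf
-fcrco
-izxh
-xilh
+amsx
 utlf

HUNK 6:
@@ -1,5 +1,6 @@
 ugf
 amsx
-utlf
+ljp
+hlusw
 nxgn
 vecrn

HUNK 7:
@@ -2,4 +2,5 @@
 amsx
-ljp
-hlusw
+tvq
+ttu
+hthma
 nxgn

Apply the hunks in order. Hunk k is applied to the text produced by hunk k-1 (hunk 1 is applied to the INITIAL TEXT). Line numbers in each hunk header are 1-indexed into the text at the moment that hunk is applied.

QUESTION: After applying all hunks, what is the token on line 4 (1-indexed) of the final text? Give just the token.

Answer: ttu

Derivation:
Hunk 1: at line 3 remove [uvmfh,mki] add [fovyb] -> 7 lines: ugf fcrco rev fovyb utlf nxgn vecrn
Hunk 2: at line 2 remove [fovyb] add [nfbq] -> 7 lines: ugf fcrco rev nfbq utlf nxgn vecrn
Hunk 3: at line 1 remove [rev] add [pjll] -> 7 lines: ugf fcrco pjll nfbq utlf nxgn vecrn
Hunk 4: at line 1 remove [pjll,nfbq] add [izxh,xilh] -> 7 lines: ugf fcrco izxh xilh utlf nxgn vecrn
Hunk 5: at line 1 remove [fcrco,izxh,xilh] add [amsx] -> 5 lines: ugf amsx utlf nxgn vecrn
Hunk 6: at line 1 remove [utlf] add [ljp,hlusw] -> 6 lines: ugf amsx ljp hlusw nxgn vecrn
Hunk 7: at line 2 remove [ljp,hlusw] add [tvq,ttu,hthma] -> 7 lines: ugf amsx tvq ttu hthma nxgn vecrn
Final line 4: ttu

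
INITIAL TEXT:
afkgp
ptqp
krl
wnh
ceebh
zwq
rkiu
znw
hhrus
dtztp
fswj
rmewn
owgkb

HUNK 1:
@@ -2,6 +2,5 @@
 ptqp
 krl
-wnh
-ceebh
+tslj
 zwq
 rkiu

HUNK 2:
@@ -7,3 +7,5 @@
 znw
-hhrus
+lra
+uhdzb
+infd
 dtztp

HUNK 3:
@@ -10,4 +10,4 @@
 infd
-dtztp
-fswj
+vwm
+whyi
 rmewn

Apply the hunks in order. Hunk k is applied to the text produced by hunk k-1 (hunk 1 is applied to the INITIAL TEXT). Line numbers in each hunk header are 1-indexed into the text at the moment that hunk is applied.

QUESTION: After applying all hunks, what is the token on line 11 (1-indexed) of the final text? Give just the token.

Answer: vwm

Derivation:
Hunk 1: at line 2 remove [wnh,ceebh] add [tslj] -> 12 lines: afkgp ptqp krl tslj zwq rkiu znw hhrus dtztp fswj rmewn owgkb
Hunk 2: at line 7 remove [hhrus] add [lra,uhdzb,infd] -> 14 lines: afkgp ptqp krl tslj zwq rkiu znw lra uhdzb infd dtztp fswj rmewn owgkb
Hunk 3: at line 10 remove [dtztp,fswj] add [vwm,whyi] -> 14 lines: afkgp ptqp krl tslj zwq rkiu znw lra uhdzb infd vwm whyi rmewn owgkb
Final line 11: vwm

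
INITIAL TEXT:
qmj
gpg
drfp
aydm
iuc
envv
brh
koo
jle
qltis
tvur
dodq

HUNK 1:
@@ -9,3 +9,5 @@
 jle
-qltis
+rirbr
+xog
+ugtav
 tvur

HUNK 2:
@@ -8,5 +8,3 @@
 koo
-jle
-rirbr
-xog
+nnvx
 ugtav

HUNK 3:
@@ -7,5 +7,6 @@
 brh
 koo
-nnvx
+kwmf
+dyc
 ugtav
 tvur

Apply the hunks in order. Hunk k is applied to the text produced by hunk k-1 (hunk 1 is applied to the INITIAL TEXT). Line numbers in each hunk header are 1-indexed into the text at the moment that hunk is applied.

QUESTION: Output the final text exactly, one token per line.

Answer: qmj
gpg
drfp
aydm
iuc
envv
brh
koo
kwmf
dyc
ugtav
tvur
dodq

Derivation:
Hunk 1: at line 9 remove [qltis] add [rirbr,xog,ugtav] -> 14 lines: qmj gpg drfp aydm iuc envv brh koo jle rirbr xog ugtav tvur dodq
Hunk 2: at line 8 remove [jle,rirbr,xog] add [nnvx] -> 12 lines: qmj gpg drfp aydm iuc envv brh koo nnvx ugtav tvur dodq
Hunk 3: at line 7 remove [nnvx] add [kwmf,dyc] -> 13 lines: qmj gpg drfp aydm iuc envv brh koo kwmf dyc ugtav tvur dodq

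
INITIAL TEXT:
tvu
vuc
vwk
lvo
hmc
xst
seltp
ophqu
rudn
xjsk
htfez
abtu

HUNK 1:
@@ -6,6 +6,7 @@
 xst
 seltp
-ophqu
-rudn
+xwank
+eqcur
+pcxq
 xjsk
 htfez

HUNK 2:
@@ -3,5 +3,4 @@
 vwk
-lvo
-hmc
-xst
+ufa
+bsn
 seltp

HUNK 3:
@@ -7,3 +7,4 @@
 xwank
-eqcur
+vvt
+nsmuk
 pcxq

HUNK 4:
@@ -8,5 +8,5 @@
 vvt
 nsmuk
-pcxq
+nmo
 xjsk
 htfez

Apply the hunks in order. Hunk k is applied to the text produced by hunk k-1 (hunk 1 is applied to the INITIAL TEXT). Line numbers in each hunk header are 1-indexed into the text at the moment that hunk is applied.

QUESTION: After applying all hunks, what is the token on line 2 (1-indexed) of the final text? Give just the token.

Answer: vuc

Derivation:
Hunk 1: at line 6 remove [ophqu,rudn] add [xwank,eqcur,pcxq] -> 13 lines: tvu vuc vwk lvo hmc xst seltp xwank eqcur pcxq xjsk htfez abtu
Hunk 2: at line 3 remove [lvo,hmc,xst] add [ufa,bsn] -> 12 lines: tvu vuc vwk ufa bsn seltp xwank eqcur pcxq xjsk htfez abtu
Hunk 3: at line 7 remove [eqcur] add [vvt,nsmuk] -> 13 lines: tvu vuc vwk ufa bsn seltp xwank vvt nsmuk pcxq xjsk htfez abtu
Hunk 4: at line 8 remove [pcxq] add [nmo] -> 13 lines: tvu vuc vwk ufa bsn seltp xwank vvt nsmuk nmo xjsk htfez abtu
Final line 2: vuc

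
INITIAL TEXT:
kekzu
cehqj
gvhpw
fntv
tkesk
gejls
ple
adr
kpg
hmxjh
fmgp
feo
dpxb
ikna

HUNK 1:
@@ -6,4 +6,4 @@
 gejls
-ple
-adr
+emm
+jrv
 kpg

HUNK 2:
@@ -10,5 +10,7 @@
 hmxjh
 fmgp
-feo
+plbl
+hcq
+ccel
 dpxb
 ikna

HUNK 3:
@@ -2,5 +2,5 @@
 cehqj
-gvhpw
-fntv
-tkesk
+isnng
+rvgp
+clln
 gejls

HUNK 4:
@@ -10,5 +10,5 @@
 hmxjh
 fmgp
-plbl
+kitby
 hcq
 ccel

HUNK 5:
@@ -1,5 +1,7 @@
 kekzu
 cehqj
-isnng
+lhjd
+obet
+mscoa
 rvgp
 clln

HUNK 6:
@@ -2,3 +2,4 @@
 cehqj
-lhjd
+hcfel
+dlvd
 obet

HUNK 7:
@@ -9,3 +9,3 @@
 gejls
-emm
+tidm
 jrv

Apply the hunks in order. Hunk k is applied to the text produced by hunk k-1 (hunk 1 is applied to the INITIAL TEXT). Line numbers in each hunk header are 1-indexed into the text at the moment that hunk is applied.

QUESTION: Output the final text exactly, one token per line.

Answer: kekzu
cehqj
hcfel
dlvd
obet
mscoa
rvgp
clln
gejls
tidm
jrv
kpg
hmxjh
fmgp
kitby
hcq
ccel
dpxb
ikna

Derivation:
Hunk 1: at line 6 remove [ple,adr] add [emm,jrv] -> 14 lines: kekzu cehqj gvhpw fntv tkesk gejls emm jrv kpg hmxjh fmgp feo dpxb ikna
Hunk 2: at line 10 remove [feo] add [plbl,hcq,ccel] -> 16 lines: kekzu cehqj gvhpw fntv tkesk gejls emm jrv kpg hmxjh fmgp plbl hcq ccel dpxb ikna
Hunk 3: at line 2 remove [gvhpw,fntv,tkesk] add [isnng,rvgp,clln] -> 16 lines: kekzu cehqj isnng rvgp clln gejls emm jrv kpg hmxjh fmgp plbl hcq ccel dpxb ikna
Hunk 4: at line 10 remove [plbl] add [kitby] -> 16 lines: kekzu cehqj isnng rvgp clln gejls emm jrv kpg hmxjh fmgp kitby hcq ccel dpxb ikna
Hunk 5: at line 1 remove [isnng] add [lhjd,obet,mscoa] -> 18 lines: kekzu cehqj lhjd obet mscoa rvgp clln gejls emm jrv kpg hmxjh fmgp kitby hcq ccel dpxb ikna
Hunk 6: at line 2 remove [lhjd] add [hcfel,dlvd] -> 19 lines: kekzu cehqj hcfel dlvd obet mscoa rvgp clln gejls emm jrv kpg hmxjh fmgp kitby hcq ccel dpxb ikna
Hunk 7: at line 9 remove [emm] add [tidm] -> 19 lines: kekzu cehqj hcfel dlvd obet mscoa rvgp clln gejls tidm jrv kpg hmxjh fmgp kitby hcq ccel dpxb ikna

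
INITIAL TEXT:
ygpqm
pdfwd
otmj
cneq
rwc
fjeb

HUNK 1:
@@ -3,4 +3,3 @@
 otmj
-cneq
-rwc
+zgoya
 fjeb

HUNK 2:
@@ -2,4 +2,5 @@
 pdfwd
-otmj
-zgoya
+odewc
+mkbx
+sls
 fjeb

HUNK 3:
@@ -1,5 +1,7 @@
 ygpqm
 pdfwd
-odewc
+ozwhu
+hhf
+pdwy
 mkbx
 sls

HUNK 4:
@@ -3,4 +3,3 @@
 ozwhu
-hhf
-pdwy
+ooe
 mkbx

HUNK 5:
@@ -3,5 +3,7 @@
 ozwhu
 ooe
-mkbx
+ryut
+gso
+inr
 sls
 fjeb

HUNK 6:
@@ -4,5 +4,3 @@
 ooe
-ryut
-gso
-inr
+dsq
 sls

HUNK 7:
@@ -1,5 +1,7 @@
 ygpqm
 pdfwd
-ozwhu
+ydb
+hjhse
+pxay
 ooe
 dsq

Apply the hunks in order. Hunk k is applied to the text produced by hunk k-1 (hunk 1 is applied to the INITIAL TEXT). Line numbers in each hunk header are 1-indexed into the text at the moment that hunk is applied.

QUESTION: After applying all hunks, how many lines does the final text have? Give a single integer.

Answer: 9

Derivation:
Hunk 1: at line 3 remove [cneq,rwc] add [zgoya] -> 5 lines: ygpqm pdfwd otmj zgoya fjeb
Hunk 2: at line 2 remove [otmj,zgoya] add [odewc,mkbx,sls] -> 6 lines: ygpqm pdfwd odewc mkbx sls fjeb
Hunk 3: at line 1 remove [odewc] add [ozwhu,hhf,pdwy] -> 8 lines: ygpqm pdfwd ozwhu hhf pdwy mkbx sls fjeb
Hunk 4: at line 3 remove [hhf,pdwy] add [ooe] -> 7 lines: ygpqm pdfwd ozwhu ooe mkbx sls fjeb
Hunk 5: at line 3 remove [mkbx] add [ryut,gso,inr] -> 9 lines: ygpqm pdfwd ozwhu ooe ryut gso inr sls fjeb
Hunk 6: at line 4 remove [ryut,gso,inr] add [dsq] -> 7 lines: ygpqm pdfwd ozwhu ooe dsq sls fjeb
Hunk 7: at line 1 remove [ozwhu] add [ydb,hjhse,pxay] -> 9 lines: ygpqm pdfwd ydb hjhse pxay ooe dsq sls fjeb
Final line count: 9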